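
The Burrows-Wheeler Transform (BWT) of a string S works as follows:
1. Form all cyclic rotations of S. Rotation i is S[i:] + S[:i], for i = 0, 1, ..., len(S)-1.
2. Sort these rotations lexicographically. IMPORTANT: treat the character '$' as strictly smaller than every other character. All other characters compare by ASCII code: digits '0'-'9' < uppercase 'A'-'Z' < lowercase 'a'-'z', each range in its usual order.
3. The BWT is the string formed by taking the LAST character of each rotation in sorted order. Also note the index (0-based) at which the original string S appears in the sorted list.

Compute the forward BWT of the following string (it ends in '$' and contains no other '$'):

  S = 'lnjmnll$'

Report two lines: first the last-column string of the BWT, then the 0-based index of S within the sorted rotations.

Answer: lnln$jlm
4

Derivation:
All 8 rotations (rotation i = S[i:]+S[:i]):
  rot[0] = lnjmnll$
  rot[1] = njmnll$l
  rot[2] = jmnll$ln
  rot[3] = mnll$lnj
  rot[4] = nll$lnjm
  rot[5] = ll$lnjmn
  rot[6] = l$lnjmnl
  rot[7] = $lnjmnll
Sorted (with $ < everything):
  sorted[0] = $lnjmnll  (last char: 'l')
  sorted[1] = jmnll$ln  (last char: 'n')
  sorted[2] = l$lnjmnl  (last char: 'l')
  sorted[3] = ll$lnjmn  (last char: 'n')
  sorted[4] = lnjmnll$  (last char: '$')
  sorted[5] = mnll$lnj  (last char: 'j')
  sorted[6] = njmnll$l  (last char: 'l')
  sorted[7] = nll$lnjm  (last char: 'm')
Last column: lnln$jlm
Original string S is at sorted index 4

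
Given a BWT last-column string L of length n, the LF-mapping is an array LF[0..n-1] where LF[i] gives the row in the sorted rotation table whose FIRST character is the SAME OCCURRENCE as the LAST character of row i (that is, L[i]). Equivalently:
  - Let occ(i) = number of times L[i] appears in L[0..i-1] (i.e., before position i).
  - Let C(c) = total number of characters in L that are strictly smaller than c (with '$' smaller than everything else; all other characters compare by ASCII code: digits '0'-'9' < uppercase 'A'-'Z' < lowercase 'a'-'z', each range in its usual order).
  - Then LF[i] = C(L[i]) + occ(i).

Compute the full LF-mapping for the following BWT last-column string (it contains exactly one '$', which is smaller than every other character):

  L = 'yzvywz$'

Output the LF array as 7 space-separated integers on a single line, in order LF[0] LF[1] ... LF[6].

Char counts: '$':1, 'v':1, 'w':1, 'y':2, 'z':2
C (first-col start): C('$')=0, C('v')=1, C('w')=2, C('y')=3, C('z')=5
L[0]='y': occ=0, LF[0]=C('y')+0=3+0=3
L[1]='z': occ=0, LF[1]=C('z')+0=5+0=5
L[2]='v': occ=0, LF[2]=C('v')+0=1+0=1
L[3]='y': occ=1, LF[3]=C('y')+1=3+1=4
L[4]='w': occ=0, LF[4]=C('w')+0=2+0=2
L[5]='z': occ=1, LF[5]=C('z')+1=5+1=6
L[6]='$': occ=0, LF[6]=C('$')+0=0+0=0

Answer: 3 5 1 4 2 6 0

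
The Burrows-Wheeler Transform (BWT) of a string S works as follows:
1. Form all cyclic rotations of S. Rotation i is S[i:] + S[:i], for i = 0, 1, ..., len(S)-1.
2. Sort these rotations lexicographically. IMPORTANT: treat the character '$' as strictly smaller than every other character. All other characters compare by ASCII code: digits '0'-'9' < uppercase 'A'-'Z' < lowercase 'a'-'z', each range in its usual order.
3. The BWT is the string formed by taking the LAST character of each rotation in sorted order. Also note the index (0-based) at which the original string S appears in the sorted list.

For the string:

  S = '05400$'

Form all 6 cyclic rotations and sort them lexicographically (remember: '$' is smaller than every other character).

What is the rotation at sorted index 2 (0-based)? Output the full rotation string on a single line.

Answer: 00$054

Derivation:
All 6 rotations (rotation i = S[i:]+S[:i]):
  rot[0] = 05400$
  rot[1] = 5400$0
  rot[2] = 400$05
  rot[3] = 00$054
  rot[4] = 0$0540
  rot[5] = $05400
Sorted (with $ < everything):
  sorted[0] = $05400
  sorted[1] = 0$0540
  sorted[2] = 00$054
  sorted[3] = 05400$
  sorted[4] = 400$05
  sorted[5] = 5400$0
sorted[2] = 00$054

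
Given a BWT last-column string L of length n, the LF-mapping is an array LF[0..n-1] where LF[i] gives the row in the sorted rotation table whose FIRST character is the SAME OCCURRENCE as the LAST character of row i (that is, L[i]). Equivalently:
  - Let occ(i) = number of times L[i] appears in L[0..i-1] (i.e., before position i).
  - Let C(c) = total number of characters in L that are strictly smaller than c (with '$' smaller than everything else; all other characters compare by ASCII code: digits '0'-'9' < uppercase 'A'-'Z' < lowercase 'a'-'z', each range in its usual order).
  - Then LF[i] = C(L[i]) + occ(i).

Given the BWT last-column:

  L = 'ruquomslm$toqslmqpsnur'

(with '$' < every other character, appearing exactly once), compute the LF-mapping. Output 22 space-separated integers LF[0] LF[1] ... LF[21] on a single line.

Char counts: '$':1, 'l':2, 'm':3, 'n':1, 'o':2, 'p':1, 'q':3, 'r':2, 's':3, 't':1, 'u':3
C (first-col start): C('$')=0, C('l')=1, C('m')=3, C('n')=6, C('o')=7, C('p')=9, C('q')=10, C('r')=13, C('s')=15, C('t')=18, C('u')=19
L[0]='r': occ=0, LF[0]=C('r')+0=13+0=13
L[1]='u': occ=0, LF[1]=C('u')+0=19+0=19
L[2]='q': occ=0, LF[2]=C('q')+0=10+0=10
L[3]='u': occ=1, LF[3]=C('u')+1=19+1=20
L[4]='o': occ=0, LF[4]=C('o')+0=7+0=7
L[5]='m': occ=0, LF[5]=C('m')+0=3+0=3
L[6]='s': occ=0, LF[6]=C('s')+0=15+0=15
L[7]='l': occ=0, LF[7]=C('l')+0=1+0=1
L[8]='m': occ=1, LF[8]=C('m')+1=3+1=4
L[9]='$': occ=0, LF[9]=C('$')+0=0+0=0
L[10]='t': occ=0, LF[10]=C('t')+0=18+0=18
L[11]='o': occ=1, LF[11]=C('o')+1=7+1=8
L[12]='q': occ=1, LF[12]=C('q')+1=10+1=11
L[13]='s': occ=1, LF[13]=C('s')+1=15+1=16
L[14]='l': occ=1, LF[14]=C('l')+1=1+1=2
L[15]='m': occ=2, LF[15]=C('m')+2=3+2=5
L[16]='q': occ=2, LF[16]=C('q')+2=10+2=12
L[17]='p': occ=0, LF[17]=C('p')+0=9+0=9
L[18]='s': occ=2, LF[18]=C('s')+2=15+2=17
L[19]='n': occ=0, LF[19]=C('n')+0=6+0=6
L[20]='u': occ=2, LF[20]=C('u')+2=19+2=21
L[21]='r': occ=1, LF[21]=C('r')+1=13+1=14

Answer: 13 19 10 20 7 3 15 1 4 0 18 8 11 16 2 5 12 9 17 6 21 14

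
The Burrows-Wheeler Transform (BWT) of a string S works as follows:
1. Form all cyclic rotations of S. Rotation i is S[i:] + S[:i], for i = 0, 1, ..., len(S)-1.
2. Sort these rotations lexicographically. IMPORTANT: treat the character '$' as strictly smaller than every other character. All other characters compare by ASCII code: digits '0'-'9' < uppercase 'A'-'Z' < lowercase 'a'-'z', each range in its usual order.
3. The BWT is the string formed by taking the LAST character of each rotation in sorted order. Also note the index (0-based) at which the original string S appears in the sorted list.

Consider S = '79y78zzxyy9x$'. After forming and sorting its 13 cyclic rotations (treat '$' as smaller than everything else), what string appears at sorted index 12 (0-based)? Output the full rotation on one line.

All 13 rotations (rotation i = S[i:]+S[:i]):
  rot[0] = 79y78zzxyy9x$
  rot[1] = 9y78zzxyy9x$7
  rot[2] = y78zzxyy9x$79
  rot[3] = 78zzxyy9x$79y
  rot[4] = 8zzxyy9x$79y7
  rot[5] = zzxyy9x$79y78
  rot[6] = zxyy9x$79y78z
  rot[7] = xyy9x$79y78zz
  rot[8] = yy9x$79y78zzx
  rot[9] = y9x$79y78zzxy
  rot[10] = 9x$79y78zzxyy
  rot[11] = x$79y78zzxyy9
  rot[12] = $79y78zzxyy9x
Sorted (with $ < everything):
  sorted[0] = $79y78zzxyy9x
  sorted[1] = 78zzxyy9x$79y
  sorted[2] = 79y78zzxyy9x$
  sorted[3] = 8zzxyy9x$79y7
  sorted[4] = 9x$79y78zzxyy
  sorted[5] = 9y78zzxyy9x$7
  sorted[6] = x$79y78zzxyy9
  sorted[7] = xyy9x$79y78zz
  sorted[8] = y78zzxyy9x$79
  sorted[9] = y9x$79y78zzxy
  sorted[10] = yy9x$79y78zzx
  sorted[11] = zxyy9x$79y78z
  sorted[12] = zzxyy9x$79y78
sorted[12] = zzxyy9x$79y78

Answer: zzxyy9x$79y78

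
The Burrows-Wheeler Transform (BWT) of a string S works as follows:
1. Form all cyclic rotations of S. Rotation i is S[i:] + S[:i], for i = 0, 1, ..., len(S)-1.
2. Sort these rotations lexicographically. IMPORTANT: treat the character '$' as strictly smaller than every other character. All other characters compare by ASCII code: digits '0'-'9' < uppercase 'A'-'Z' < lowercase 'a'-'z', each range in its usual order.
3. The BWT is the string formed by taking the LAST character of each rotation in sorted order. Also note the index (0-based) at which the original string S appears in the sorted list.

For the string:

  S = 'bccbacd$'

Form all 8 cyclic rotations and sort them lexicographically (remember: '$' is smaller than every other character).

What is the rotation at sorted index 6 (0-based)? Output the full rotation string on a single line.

All 8 rotations (rotation i = S[i:]+S[:i]):
  rot[0] = bccbacd$
  rot[1] = ccbacd$b
  rot[2] = cbacd$bc
  rot[3] = bacd$bcc
  rot[4] = acd$bccb
  rot[5] = cd$bccba
  rot[6] = d$bccbac
  rot[7] = $bccbacd
Sorted (with $ < everything):
  sorted[0] = $bccbacd
  sorted[1] = acd$bccb
  sorted[2] = bacd$bcc
  sorted[3] = bccbacd$
  sorted[4] = cbacd$bc
  sorted[5] = ccbacd$b
  sorted[6] = cd$bccba
  sorted[7] = d$bccbac
sorted[6] = cd$bccba

Answer: cd$bccba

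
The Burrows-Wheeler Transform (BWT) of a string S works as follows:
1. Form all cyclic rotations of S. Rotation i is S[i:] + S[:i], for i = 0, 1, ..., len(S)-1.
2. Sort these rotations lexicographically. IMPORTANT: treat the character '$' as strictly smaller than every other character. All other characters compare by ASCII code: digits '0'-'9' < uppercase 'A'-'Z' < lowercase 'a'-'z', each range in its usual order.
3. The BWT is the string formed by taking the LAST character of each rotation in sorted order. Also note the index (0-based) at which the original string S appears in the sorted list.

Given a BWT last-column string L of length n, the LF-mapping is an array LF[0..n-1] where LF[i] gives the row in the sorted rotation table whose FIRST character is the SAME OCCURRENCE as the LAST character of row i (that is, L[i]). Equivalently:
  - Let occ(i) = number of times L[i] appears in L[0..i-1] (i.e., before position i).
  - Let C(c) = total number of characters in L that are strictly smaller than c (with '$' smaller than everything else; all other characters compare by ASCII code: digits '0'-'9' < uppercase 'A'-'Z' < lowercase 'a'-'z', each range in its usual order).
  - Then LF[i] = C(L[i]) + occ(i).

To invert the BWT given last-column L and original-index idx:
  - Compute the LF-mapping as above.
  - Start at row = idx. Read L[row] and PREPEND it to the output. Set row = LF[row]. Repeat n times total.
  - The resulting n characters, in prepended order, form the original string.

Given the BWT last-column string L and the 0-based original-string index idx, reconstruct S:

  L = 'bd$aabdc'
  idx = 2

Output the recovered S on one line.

Answer: abcddab$

Derivation:
LF mapping: 3 6 0 1 2 4 7 5
Walk LF starting at row 2, prepending L[row]:
  step 1: row=2, L[2]='$', prepend. Next row=LF[2]=0
  step 2: row=0, L[0]='b', prepend. Next row=LF[0]=3
  step 3: row=3, L[3]='a', prepend. Next row=LF[3]=1
  step 4: row=1, L[1]='d', prepend. Next row=LF[1]=6
  step 5: row=6, L[6]='d', prepend. Next row=LF[6]=7
  step 6: row=7, L[7]='c', prepend. Next row=LF[7]=5
  step 7: row=5, L[5]='b', prepend. Next row=LF[5]=4
  step 8: row=4, L[4]='a', prepend. Next row=LF[4]=2
Reversed output: abcddab$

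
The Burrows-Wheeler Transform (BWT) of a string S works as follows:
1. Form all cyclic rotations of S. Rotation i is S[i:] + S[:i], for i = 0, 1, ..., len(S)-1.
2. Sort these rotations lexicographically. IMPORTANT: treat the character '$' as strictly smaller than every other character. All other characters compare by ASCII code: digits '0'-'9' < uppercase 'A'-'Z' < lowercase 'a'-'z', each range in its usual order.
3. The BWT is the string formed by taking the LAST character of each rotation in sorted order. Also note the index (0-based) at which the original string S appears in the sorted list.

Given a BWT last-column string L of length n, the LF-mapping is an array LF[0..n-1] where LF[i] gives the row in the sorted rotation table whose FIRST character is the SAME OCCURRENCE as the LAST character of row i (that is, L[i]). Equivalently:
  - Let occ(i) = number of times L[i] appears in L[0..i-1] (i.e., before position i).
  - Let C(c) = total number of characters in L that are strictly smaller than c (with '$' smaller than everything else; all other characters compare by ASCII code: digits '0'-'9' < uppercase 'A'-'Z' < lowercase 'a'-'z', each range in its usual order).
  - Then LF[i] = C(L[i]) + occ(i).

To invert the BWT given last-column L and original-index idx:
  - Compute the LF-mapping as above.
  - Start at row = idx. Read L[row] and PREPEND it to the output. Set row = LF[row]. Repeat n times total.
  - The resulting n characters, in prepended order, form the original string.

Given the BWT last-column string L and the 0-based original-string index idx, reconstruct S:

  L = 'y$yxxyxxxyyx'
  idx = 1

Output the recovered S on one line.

Answer: xxxyyyxyxxy$

Derivation:
LF mapping: 7 0 8 1 2 9 3 4 5 10 11 6
Walk LF starting at row 1, prepending L[row]:
  step 1: row=1, L[1]='$', prepend. Next row=LF[1]=0
  step 2: row=0, L[0]='y', prepend. Next row=LF[0]=7
  step 3: row=7, L[7]='x', prepend. Next row=LF[7]=4
  step 4: row=4, L[4]='x', prepend. Next row=LF[4]=2
  step 5: row=2, L[2]='y', prepend. Next row=LF[2]=8
  step 6: row=8, L[8]='x', prepend. Next row=LF[8]=5
  step 7: row=5, L[5]='y', prepend. Next row=LF[5]=9
  step 8: row=9, L[9]='y', prepend. Next row=LF[9]=10
  step 9: row=10, L[10]='y', prepend. Next row=LF[10]=11
  step 10: row=11, L[11]='x', prepend. Next row=LF[11]=6
  step 11: row=6, L[6]='x', prepend. Next row=LF[6]=3
  step 12: row=3, L[3]='x', prepend. Next row=LF[3]=1
Reversed output: xxxyyyxyxxy$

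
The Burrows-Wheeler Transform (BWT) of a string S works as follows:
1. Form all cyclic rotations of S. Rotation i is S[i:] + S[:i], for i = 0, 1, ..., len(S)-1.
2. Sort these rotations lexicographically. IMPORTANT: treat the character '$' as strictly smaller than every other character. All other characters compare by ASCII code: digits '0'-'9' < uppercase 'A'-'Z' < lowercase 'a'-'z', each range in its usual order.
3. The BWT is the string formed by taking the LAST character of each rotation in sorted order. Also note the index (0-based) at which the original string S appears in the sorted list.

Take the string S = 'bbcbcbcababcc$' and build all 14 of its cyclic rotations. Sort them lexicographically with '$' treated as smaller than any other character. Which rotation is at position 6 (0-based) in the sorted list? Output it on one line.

Answer: bcbcababcc$bbc

Derivation:
All 14 rotations (rotation i = S[i:]+S[:i]):
  rot[0] = bbcbcbcababcc$
  rot[1] = bcbcbcababcc$b
  rot[2] = cbcbcababcc$bb
  rot[3] = bcbcababcc$bbc
  rot[4] = cbcababcc$bbcb
  rot[5] = bcababcc$bbcbc
  rot[6] = cababcc$bbcbcb
  rot[7] = ababcc$bbcbcbc
  rot[8] = babcc$bbcbcbca
  rot[9] = abcc$bbcbcbcab
  rot[10] = bcc$bbcbcbcaba
  rot[11] = cc$bbcbcbcabab
  rot[12] = c$bbcbcbcababc
  rot[13] = $bbcbcbcababcc
Sorted (with $ < everything):
  sorted[0] = $bbcbcbcababcc
  sorted[1] = ababcc$bbcbcbc
  sorted[2] = abcc$bbcbcbcab
  sorted[3] = babcc$bbcbcbca
  sorted[4] = bbcbcbcababcc$
  sorted[5] = bcababcc$bbcbc
  sorted[6] = bcbcababcc$bbc
  sorted[7] = bcbcbcababcc$b
  sorted[8] = bcc$bbcbcbcaba
  sorted[9] = c$bbcbcbcababc
  sorted[10] = cababcc$bbcbcb
  sorted[11] = cbcababcc$bbcb
  sorted[12] = cbcbcababcc$bb
  sorted[13] = cc$bbcbcbcabab
sorted[6] = bcbcababcc$bbc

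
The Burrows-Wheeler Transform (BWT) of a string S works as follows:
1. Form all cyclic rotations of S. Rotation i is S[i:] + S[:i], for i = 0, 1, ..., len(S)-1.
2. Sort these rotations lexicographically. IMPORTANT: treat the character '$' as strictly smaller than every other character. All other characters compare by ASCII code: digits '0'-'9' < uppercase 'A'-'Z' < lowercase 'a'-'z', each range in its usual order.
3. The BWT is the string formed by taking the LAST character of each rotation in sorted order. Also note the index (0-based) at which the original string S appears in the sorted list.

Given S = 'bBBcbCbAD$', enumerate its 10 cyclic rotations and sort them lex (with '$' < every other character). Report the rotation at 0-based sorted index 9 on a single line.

Answer: cbCbAD$bBB

Derivation:
All 10 rotations (rotation i = S[i:]+S[:i]):
  rot[0] = bBBcbCbAD$
  rot[1] = BBcbCbAD$b
  rot[2] = BcbCbAD$bB
  rot[3] = cbCbAD$bBB
  rot[4] = bCbAD$bBBc
  rot[5] = CbAD$bBBcb
  rot[6] = bAD$bBBcbC
  rot[7] = AD$bBBcbCb
  rot[8] = D$bBBcbCbA
  rot[9] = $bBBcbCbAD
Sorted (with $ < everything):
  sorted[0] = $bBBcbCbAD
  sorted[1] = AD$bBBcbCb
  sorted[2] = BBcbCbAD$b
  sorted[3] = BcbCbAD$bB
  sorted[4] = CbAD$bBBcb
  sorted[5] = D$bBBcbCbA
  sorted[6] = bAD$bBBcbC
  sorted[7] = bBBcbCbAD$
  sorted[8] = bCbAD$bBBc
  sorted[9] = cbCbAD$bBB
sorted[9] = cbCbAD$bBB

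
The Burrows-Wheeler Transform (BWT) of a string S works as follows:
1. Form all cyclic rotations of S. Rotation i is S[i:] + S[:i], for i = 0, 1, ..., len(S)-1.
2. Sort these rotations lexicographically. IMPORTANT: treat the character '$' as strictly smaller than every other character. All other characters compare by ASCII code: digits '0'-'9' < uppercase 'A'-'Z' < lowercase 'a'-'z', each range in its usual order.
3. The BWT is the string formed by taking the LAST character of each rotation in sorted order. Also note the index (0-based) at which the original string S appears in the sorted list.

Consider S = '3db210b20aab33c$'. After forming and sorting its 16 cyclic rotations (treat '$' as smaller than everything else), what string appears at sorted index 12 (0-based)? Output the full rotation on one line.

Answer: b210b20aab33c$3d

Derivation:
All 16 rotations (rotation i = S[i:]+S[:i]):
  rot[0] = 3db210b20aab33c$
  rot[1] = db210b20aab33c$3
  rot[2] = b210b20aab33c$3d
  rot[3] = 210b20aab33c$3db
  rot[4] = 10b20aab33c$3db2
  rot[5] = 0b20aab33c$3db21
  rot[6] = b20aab33c$3db210
  rot[7] = 20aab33c$3db210b
  rot[8] = 0aab33c$3db210b2
  rot[9] = aab33c$3db210b20
  rot[10] = ab33c$3db210b20a
  rot[11] = b33c$3db210b20aa
  rot[12] = 33c$3db210b20aab
  rot[13] = 3c$3db210b20aab3
  rot[14] = c$3db210b20aab33
  rot[15] = $3db210b20aab33c
Sorted (with $ < everything):
  sorted[0] = $3db210b20aab33c
  sorted[1] = 0aab33c$3db210b2
  sorted[2] = 0b20aab33c$3db21
  sorted[3] = 10b20aab33c$3db2
  sorted[4] = 20aab33c$3db210b
  sorted[5] = 210b20aab33c$3db
  sorted[6] = 33c$3db210b20aab
  sorted[7] = 3c$3db210b20aab3
  sorted[8] = 3db210b20aab33c$
  sorted[9] = aab33c$3db210b20
  sorted[10] = ab33c$3db210b20a
  sorted[11] = b20aab33c$3db210
  sorted[12] = b210b20aab33c$3d
  sorted[13] = b33c$3db210b20aa
  sorted[14] = c$3db210b20aab33
  sorted[15] = db210b20aab33c$3
sorted[12] = b210b20aab33c$3d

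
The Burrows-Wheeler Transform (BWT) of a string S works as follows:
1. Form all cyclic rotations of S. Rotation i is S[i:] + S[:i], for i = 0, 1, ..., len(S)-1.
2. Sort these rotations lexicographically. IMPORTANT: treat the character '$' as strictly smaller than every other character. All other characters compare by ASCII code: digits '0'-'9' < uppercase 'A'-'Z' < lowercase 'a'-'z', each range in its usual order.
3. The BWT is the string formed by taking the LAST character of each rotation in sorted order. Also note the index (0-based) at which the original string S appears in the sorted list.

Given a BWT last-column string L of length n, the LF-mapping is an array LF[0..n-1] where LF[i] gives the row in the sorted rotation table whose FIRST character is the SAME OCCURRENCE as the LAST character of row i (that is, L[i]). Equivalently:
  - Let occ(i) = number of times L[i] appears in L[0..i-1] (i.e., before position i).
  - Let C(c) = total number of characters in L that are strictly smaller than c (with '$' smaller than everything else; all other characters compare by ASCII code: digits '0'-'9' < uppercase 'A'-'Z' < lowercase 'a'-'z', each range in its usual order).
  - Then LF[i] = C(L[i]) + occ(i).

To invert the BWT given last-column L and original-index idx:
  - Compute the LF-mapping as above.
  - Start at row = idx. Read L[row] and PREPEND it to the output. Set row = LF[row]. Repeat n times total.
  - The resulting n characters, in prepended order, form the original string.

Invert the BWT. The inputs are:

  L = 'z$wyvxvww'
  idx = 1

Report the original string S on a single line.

Answer: vwywvxwz$

Derivation:
LF mapping: 8 0 3 7 1 6 2 4 5
Walk LF starting at row 1, prepending L[row]:
  step 1: row=1, L[1]='$', prepend. Next row=LF[1]=0
  step 2: row=0, L[0]='z', prepend. Next row=LF[0]=8
  step 3: row=8, L[8]='w', prepend. Next row=LF[8]=5
  step 4: row=5, L[5]='x', prepend. Next row=LF[5]=6
  step 5: row=6, L[6]='v', prepend. Next row=LF[6]=2
  step 6: row=2, L[2]='w', prepend. Next row=LF[2]=3
  step 7: row=3, L[3]='y', prepend. Next row=LF[3]=7
  step 8: row=7, L[7]='w', prepend. Next row=LF[7]=4
  step 9: row=4, L[4]='v', prepend. Next row=LF[4]=1
Reversed output: vwywvxwz$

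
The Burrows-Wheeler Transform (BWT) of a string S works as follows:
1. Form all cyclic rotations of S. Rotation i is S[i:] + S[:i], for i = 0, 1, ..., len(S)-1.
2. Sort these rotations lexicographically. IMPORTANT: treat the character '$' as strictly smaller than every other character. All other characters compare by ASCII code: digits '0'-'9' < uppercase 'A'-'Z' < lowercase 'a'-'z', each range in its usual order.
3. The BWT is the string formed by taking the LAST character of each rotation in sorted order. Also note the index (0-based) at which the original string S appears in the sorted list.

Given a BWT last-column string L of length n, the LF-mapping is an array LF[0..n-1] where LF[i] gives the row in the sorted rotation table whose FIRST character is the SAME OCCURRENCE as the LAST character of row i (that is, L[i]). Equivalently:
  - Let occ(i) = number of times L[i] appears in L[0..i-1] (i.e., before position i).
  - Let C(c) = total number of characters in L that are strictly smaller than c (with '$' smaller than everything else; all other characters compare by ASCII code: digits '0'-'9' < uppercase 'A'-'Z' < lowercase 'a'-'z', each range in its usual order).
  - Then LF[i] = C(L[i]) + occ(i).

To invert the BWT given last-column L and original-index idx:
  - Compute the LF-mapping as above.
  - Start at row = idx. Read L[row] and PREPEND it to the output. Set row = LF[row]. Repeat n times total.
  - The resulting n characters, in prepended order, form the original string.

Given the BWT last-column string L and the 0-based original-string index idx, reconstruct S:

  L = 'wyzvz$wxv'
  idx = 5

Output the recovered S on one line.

LF mapping: 3 6 7 1 8 0 4 5 2
Walk LF starting at row 5, prepending L[row]:
  step 1: row=5, L[5]='$', prepend. Next row=LF[5]=0
  step 2: row=0, L[0]='w', prepend. Next row=LF[0]=3
  step 3: row=3, L[3]='v', prepend. Next row=LF[3]=1
  step 4: row=1, L[1]='y', prepend. Next row=LF[1]=6
  step 5: row=6, L[6]='w', prepend. Next row=LF[6]=4
  step 6: row=4, L[4]='z', prepend. Next row=LF[4]=8
  step 7: row=8, L[8]='v', prepend. Next row=LF[8]=2
  step 8: row=2, L[2]='z', prepend. Next row=LF[2]=7
  step 9: row=7, L[7]='x', prepend. Next row=LF[7]=5
Reversed output: xzvzwyvw$

Answer: xzvzwyvw$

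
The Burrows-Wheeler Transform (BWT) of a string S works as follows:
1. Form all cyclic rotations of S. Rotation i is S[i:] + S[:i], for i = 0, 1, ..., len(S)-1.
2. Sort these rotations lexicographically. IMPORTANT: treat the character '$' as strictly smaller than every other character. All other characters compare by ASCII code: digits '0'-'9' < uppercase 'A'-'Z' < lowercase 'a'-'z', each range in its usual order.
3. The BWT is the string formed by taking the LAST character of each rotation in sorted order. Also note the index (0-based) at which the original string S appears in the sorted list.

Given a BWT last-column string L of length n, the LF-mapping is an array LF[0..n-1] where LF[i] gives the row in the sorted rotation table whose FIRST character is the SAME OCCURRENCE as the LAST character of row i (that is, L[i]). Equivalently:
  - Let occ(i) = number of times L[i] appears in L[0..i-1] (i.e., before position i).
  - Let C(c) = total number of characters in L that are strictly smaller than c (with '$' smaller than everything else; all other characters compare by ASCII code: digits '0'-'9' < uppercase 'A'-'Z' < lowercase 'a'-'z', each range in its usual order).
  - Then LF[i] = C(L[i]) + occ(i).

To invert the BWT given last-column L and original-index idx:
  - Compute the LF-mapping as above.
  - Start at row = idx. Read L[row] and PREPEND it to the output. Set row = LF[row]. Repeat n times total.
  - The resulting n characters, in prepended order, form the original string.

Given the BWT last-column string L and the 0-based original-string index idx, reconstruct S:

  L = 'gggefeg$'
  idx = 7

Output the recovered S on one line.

LF mapping: 4 5 6 1 3 2 7 0
Walk LF starting at row 7, prepending L[row]:
  step 1: row=7, L[7]='$', prepend. Next row=LF[7]=0
  step 2: row=0, L[0]='g', prepend. Next row=LF[0]=4
  step 3: row=4, L[4]='f', prepend. Next row=LF[4]=3
  step 4: row=3, L[3]='e', prepend. Next row=LF[3]=1
  step 5: row=1, L[1]='g', prepend. Next row=LF[1]=5
  step 6: row=5, L[5]='e', prepend. Next row=LF[5]=2
  step 7: row=2, L[2]='g', prepend. Next row=LF[2]=6
  step 8: row=6, L[6]='g', prepend. Next row=LF[6]=7
Reversed output: ggegefg$

Answer: ggegefg$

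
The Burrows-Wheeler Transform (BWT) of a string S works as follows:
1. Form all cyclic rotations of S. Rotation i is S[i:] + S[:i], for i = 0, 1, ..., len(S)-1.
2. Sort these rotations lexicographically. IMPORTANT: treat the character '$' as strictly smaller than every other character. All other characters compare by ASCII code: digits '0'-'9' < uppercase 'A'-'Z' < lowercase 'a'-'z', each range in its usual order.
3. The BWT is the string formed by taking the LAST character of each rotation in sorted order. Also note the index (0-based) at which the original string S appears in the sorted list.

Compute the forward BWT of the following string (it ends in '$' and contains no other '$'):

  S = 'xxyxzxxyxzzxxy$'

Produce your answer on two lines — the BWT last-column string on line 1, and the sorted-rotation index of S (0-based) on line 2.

Answer: yz$zxxxyyxxxzxx
2

Derivation:
All 15 rotations (rotation i = S[i:]+S[:i]):
  rot[0] = xxyxzxxyxzzxxy$
  rot[1] = xyxzxxyxzzxxy$x
  rot[2] = yxzxxyxzzxxy$xx
  rot[3] = xzxxyxzzxxy$xxy
  rot[4] = zxxyxzzxxy$xxyx
  rot[5] = xxyxzzxxy$xxyxz
  rot[6] = xyxzzxxy$xxyxzx
  rot[7] = yxzzxxy$xxyxzxx
  rot[8] = xzzxxy$xxyxzxxy
  rot[9] = zzxxy$xxyxzxxyx
  rot[10] = zxxy$xxyxzxxyxz
  rot[11] = xxy$xxyxzxxyxzz
  rot[12] = xy$xxyxzxxyxzzx
  rot[13] = y$xxyxzxxyxzzxx
  rot[14] = $xxyxzxxyxzzxxy
Sorted (with $ < everything):
  sorted[0] = $xxyxzxxyxzzxxy  (last char: 'y')
  sorted[1] = xxy$xxyxzxxyxzz  (last char: 'z')
  sorted[2] = xxyxzxxyxzzxxy$  (last char: '$')
  sorted[3] = xxyxzzxxy$xxyxz  (last char: 'z')
  sorted[4] = xy$xxyxzxxyxzzx  (last char: 'x')
  sorted[5] = xyxzxxyxzzxxy$x  (last char: 'x')
  sorted[6] = xyxzzxxy$xxyxzx  (last char: 'x')
  sorted[7] = xzxxyxzzxxy$xxy  (last char: 'y')
  sorted[8] = xzzxxy$xxyxzxxy  (last char: 'y')
  sorted[9] = y$xxyxzxxyxzzxx  (last char: 'x')
  sorted[10] = yxzxxyxzzxxy$xx  (last char: 'x')
  sorted[11] = yxzzxxy$xxyxzxx  (last char: 'x')
  sorted[12] = zxxy$xxyxzxxyxz  (last char: 'z')
  sorted[13] = zxxyxzzxxy$xxyx  (last char: 'x')
  sorted[14] = zzxxy$xxyxzxxyx  (last char: 'x')
Last column: yz$zxxxyyxxxzxx
Original string S is at sorted index 2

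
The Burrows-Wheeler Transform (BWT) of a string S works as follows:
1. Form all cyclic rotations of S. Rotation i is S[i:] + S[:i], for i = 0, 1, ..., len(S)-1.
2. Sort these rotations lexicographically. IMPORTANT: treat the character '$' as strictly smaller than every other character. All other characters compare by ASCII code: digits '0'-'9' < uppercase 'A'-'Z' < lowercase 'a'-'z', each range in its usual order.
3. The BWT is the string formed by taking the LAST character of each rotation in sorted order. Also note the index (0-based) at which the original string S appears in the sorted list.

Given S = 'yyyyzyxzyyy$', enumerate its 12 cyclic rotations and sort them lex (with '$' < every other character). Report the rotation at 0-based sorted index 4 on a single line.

All 12 rotations (rotation i = S[i:]+S[:i]):
  rot[0] = yyyyzyxzyyy$
  rot[1] = yyyzyxzyyy$y
  rot[2] = yyzyxzyyy$yy
  rot[3] = yzyxzyyy$yyy
  rot[4] = zyxzyyy$yyyy
  rot[5] = yxzyyy$yyyyz
  rot[6] = xzyyy$yyyyzy
  rot[7] = zyyy$yyyyzyx
  rot[8] = yyy$yyyyzyxz
  rot[9] = yy$yyyyzyxzy
  rot[10] = y$yyyyzyxzyy
  rot[11] = $yyyyzyxzyyy
Sorted (with $ < everything):
  sorted[0] = $yyyyzyxzyyy
  sorted[1] = xzyyy$yyyyzy
  sorted[2] = y$yyyyzyxzyy
  sorted[3] = yxzyyy$yyyyz
  sorted[4] = yy$yyyyzyxzy
  sorted[5] = yyy$yyyyzyxz
  sorted[6] = yyyyzyxzyyy$
  sorted[7] = yyyzyxzyyy$y
  sorted[8] = yyzyxzyyy$yy
  sorted[9] = yzyxzyyy$yyy
  sorted[10] = zyxzyyy$yyyy
  sorted[11] = zyyy$yyyyzyx
sorted[4] = yy$yyyyzyxzy

Answer: yy$yyyyzyxzy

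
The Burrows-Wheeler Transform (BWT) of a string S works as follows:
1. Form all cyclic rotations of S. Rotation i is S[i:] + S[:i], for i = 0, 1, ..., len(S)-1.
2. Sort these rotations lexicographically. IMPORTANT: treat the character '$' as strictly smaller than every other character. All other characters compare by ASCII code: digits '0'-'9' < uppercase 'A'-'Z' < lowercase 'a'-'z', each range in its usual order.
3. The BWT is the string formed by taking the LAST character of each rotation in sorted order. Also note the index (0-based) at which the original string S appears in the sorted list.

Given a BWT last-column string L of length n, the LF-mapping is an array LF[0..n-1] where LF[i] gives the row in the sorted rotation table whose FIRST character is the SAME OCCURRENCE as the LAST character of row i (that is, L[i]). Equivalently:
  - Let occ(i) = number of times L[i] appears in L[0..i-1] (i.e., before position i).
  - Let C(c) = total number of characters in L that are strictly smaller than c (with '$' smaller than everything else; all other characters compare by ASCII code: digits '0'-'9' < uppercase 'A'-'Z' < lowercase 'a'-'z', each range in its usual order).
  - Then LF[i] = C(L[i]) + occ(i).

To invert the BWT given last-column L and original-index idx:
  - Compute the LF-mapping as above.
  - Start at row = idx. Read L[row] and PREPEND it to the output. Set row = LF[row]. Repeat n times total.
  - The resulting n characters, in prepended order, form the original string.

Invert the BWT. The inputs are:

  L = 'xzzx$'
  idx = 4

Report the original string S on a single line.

Answer: zxzx$

Derivation:
LF mapping: 1 3 4 2 0
Walk LF starting at row 4, prepending L[row]:
  step 1: row=4, L[4]='$', prepend. Next row=LF[4]=0
  step 2: row=0, L[0]='x', prepend. Next row=LF[0]=1
  step 3: row=1, L[1]='z', prepend. Next row=LF[1]=3
  step 4: row=3, L[3]='x', prepend. Next row=LF[3]=2
  step 5: row=2, L[2]='z', prepend. Next row=LF[2]=4
Reversed output: zxzx$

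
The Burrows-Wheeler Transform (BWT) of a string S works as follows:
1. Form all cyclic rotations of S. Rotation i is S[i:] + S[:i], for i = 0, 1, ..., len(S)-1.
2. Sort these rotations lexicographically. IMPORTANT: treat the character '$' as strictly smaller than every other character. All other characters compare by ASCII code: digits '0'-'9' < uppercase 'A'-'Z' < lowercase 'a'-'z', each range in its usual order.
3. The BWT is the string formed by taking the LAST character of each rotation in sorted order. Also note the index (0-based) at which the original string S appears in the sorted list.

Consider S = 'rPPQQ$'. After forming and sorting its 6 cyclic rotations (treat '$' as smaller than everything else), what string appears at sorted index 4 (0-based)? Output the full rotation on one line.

Answer: QQ$rPP

Derivation:
All 6 rotations (rotation i = S[i:]+S[:i]):
  rot[0] = rPPQQ$
  rot[1] = PPQQ$r
  rot[2] = PQQ$rP
  rot[3] = QQ$rPP
  rot[4] = Q$rPPQ
  rot[5] = $rPPQQ
Sorted (with $ < everything):
  sorted[0] = $rPPQQ
  sorted[1] = PPQQ$r
  sorted[2] = PQQ$rP
  sorted[3] = Q$rPPQ
  sorted[4] = QQ$rPP
  sorted[5] = rPPQQ$
sorted[4] = QQ$rPP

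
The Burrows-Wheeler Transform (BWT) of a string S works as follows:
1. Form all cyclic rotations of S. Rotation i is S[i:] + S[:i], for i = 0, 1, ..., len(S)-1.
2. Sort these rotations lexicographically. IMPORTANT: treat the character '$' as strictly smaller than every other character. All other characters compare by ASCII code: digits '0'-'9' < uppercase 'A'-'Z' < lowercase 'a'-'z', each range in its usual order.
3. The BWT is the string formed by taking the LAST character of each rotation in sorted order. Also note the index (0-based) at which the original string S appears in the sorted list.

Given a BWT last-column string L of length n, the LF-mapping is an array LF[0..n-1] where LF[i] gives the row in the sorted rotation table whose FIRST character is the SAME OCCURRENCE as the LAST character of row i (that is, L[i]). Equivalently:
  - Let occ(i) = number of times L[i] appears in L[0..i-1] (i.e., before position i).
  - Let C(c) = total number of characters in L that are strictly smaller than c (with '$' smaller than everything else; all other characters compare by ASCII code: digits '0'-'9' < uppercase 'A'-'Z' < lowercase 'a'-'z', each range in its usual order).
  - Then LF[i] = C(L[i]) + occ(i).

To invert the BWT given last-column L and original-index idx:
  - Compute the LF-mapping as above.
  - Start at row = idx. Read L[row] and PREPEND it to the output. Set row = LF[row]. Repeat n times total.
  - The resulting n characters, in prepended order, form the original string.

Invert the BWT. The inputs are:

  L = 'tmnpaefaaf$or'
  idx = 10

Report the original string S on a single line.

LF mapping: 12 7 8 10 1 4 5 2 3 6 0 9 11
Walk LF starting at row 10, prepending L[row]:
  step 1: row=10, L[10]='$', prepend. Next row=LF[10]=0
  step 2: row=0, L[0]='t', prepend. Next row=LF[0]=12
  step 3: row=12, L[12]='r', prepend. Next row=LF[12]=11
  step 4: row=11, L[11]='o', prepend. Next row=LF[11]=9
  step 5: row=9, L[9]='f', prepend. Next row=LF[9]=6
  step 6: row=6, L[6]='f', prepend. Next row=LF[6]=5
  step 7: row=5, L[5]='e', prepend. Next row=LF[5]=4
  step 8: row=4, L[4]='a', prepend. Next row=LF[4]=1
  step 9: row=1, L[1]='m', prepend. Next row=LF[1]=7
  step 10: row=7, L[7]='a', prepend. Next row=LF[7]=2
  step 11: row=2, L[2]='n', prepend. Next row=LF[2]=8
  step 12: row=8, L[8]='a', prepend. Next row=LF[8]=3
  step 13: row=3, L[3]='p', prepend. Next row=LF[3]=10
Reversed output: panamaeffort$

Answer: panamaeffort$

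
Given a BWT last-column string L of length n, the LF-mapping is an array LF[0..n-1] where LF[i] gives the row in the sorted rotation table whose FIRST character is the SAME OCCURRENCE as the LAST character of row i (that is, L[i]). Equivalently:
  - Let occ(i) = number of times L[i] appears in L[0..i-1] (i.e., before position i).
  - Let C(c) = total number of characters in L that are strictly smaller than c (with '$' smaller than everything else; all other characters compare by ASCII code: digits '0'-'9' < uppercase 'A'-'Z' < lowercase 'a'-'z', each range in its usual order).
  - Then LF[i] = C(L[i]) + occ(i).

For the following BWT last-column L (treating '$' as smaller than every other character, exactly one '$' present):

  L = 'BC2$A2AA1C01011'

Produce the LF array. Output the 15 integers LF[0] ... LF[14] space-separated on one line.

Answer: 12 13 7 0 9 8 10 11 3 14 1 4 2 5 6

Derivation:
Char counts: '$':1, '0':2, '1':4, '2':2, 'A':3, 'B':1, 'C':2
C (first-col start): C('$')=0, C('0')=1, C('1')=3, C('2')=7, C('A')=9, C('B')=12, C('C')=13
L[0]='B': occ=0, LF[0]=C('B')+0=12+0=12
L[1]='C': occ=0, LF[1]=C('C')+0=13+0=13
L[2]='2': occ=0, LF[2]=C('2')+0=7+0=7
L[3]='$': occ=0, LF[3]=C('$')+0=0+0=0
L[4]='A': occ=0, LF[4]=C('A')+0=9+0=9
L[5]='2': occ=1, LF[5]=C('2')+1=7+1=8
L[6]='A': occ=1, LF[6]=C('A')+1=9+1=10
L[7]='A': occ=2, LF[7]=C('A')+2=9+2=11
L[8]='1': occ=0, LF[8]=C('1')+0=3+0=3
L[9]='C': occ=1, LF[9]=C('C')+1=13+1=14
L[10]='0': occ=0, LF[10]=C('0')+0=1+0=1
L[11]='1': occ=1, LF[11]=C('1')+1=3+1=4
L[12]='0': occ=1, LF[12]=C('0')+1=1+1=2
L[13]='1': occ=2, LF[13]=C('1')+2=3+2=5
L[14]='1': occ=3, LF[14]=C('1')+3=3+3=6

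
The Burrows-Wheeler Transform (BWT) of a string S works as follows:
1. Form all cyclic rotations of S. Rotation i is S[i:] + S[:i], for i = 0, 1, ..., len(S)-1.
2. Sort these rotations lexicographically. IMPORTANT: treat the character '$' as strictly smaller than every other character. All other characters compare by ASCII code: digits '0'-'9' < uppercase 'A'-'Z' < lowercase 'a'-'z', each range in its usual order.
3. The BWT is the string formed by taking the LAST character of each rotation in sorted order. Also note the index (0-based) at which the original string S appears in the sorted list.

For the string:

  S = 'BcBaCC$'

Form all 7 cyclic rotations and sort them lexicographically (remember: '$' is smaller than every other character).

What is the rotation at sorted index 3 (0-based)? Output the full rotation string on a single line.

All 7 rotations (rotation i = S[i:]+S[:i]):
  rot[0] = BcBaCC$
  rot[1] = cBaCC$B
  rot[2] = BaCC$Bc
  rot[3] = aCC$BcB
  rot[4] = CC$BcBa
  rot[5] = C$BcBaC
  rot[6] = $BcBaCC
Sorted (with $ < everything):
  sorted[0] = $BcBaCC
  sorted[1] = BaCC$Bc
  sorted[2] = BcBaCC$
  sorted[3] = C$BcBaC
  sorted[4] = CC$BcBa
  sorted[5] = aCC$BcB
  sorted[6] = cBaCC$B
sorted[3] = C$BcBaC

Answer: C$BcBaC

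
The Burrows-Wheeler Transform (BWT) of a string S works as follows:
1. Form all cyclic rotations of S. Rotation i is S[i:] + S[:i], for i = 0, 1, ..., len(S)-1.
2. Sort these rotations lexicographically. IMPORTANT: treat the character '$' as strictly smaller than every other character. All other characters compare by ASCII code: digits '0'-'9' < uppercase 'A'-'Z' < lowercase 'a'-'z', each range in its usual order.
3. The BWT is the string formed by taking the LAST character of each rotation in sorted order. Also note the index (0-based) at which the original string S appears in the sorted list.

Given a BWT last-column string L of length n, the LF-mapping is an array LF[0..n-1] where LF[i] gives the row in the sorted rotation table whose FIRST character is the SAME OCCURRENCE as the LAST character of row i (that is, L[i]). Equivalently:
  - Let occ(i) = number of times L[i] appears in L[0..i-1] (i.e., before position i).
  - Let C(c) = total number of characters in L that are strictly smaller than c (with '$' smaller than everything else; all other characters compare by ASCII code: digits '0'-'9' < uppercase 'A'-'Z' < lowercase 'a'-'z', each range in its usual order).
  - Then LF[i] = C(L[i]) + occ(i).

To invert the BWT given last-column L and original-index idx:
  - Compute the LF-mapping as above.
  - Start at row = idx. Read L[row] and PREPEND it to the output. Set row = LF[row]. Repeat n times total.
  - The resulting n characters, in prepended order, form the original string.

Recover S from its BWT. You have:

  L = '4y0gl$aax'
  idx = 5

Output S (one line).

Answer: galaxy04$

Derivation:
LF mapping: 2 8 1 5 6 0 3 4 7
Walk LF starting at row 5, prepending L[row]:
  step 1: row=5, L[5]='$', prepend. Next row=LF[5]=0
  step 2: row=0, L[0]='4', prepend. Next row=LF[0]=2
  step 3: row=2, L[2]='0', prepend. Next row=LF[2]=1
  step 4: row=1, L[1]='y', prepend. Next row=LF[1]=8
  step 5: row=8, L[8]='x', prepend. Next row=LF[8]=7
  step 6: row=7, L[7]='a', prepend. Next row=LF[7]=4
  step 7: row=4, L[4]='l', prepend. Next row=LF[4]=6
  step 8: row=6, L[6]='a', prepend. Next row=LF[6]=3
  step 9: row=3, L[3]='g', prepend. Next row=LF[3]=5
Reversed output: galaxy04$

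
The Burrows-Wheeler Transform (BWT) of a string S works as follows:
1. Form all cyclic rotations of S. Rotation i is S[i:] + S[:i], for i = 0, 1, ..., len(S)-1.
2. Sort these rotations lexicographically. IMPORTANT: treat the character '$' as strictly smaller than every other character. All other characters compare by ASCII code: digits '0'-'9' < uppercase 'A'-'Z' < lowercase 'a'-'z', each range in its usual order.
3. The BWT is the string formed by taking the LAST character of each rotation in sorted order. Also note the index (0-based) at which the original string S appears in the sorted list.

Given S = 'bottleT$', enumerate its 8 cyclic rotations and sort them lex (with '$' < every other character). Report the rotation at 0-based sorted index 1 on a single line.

Answer: T$bottle

Derivation:
All 8 rotations (rotation i = S[i:]+S[:i]):
  rot[0] = bottleT$
  rot[1] = ottleT$b
  rot[2] = ttleT$bo
  rot[3] = tleT$bot
  rot[4] = leT$bott
  rot[5] = eT$bottl
  rot[6] = T$bottle
  rot[7] = $bottleT
Sorted (with $ < everything):
  sorted[0] = $bottleT
  sorted[1] = T$bottle
  sorted[2] = bottleT$
  sorted[3] = eT$bottl
  sorted[4] = leT$bott
  sorted[5] = ottleT$b
  sorted[6] = tleT$bot
  sorted[7] = ttleT$bo
sorted[1] = T$bottle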